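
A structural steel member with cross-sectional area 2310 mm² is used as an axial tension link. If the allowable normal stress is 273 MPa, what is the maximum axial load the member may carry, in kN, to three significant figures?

631 kN

P_max = σ_allow · A = 273 · 2310 = 630600 N = 630.6 kN.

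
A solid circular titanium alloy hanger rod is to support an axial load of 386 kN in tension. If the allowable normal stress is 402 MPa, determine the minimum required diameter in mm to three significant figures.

35.0 mm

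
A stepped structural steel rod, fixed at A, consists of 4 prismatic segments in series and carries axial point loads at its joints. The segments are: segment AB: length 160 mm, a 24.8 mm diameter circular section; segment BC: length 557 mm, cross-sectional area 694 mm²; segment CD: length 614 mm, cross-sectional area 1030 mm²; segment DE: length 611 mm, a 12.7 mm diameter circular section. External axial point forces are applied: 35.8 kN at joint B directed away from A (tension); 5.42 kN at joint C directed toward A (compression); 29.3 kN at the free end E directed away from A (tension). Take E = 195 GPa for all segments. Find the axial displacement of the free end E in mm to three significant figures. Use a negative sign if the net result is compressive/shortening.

Internal axial forces (sectioning from the free end, tension +): N_DE = 29.3 kN, N_CD = 29.3 kN, N_BC = 23.88 kN, N_AB = 59.68 kN.
A_AB = 483.1 mm².
A_DE = 126.7 mm².
δ_AB = 59680·160/(483.1·195000) = 0.1014 mm
δ_BC = 23880·557/(694·195000) = 0.09829 mm
δ_CD = 29300·614/(1030·195000) = 0.08957 mm
δ_DE = 29300·611/(126.7·195000) = 0.7247 mm
δ = Σδ_i = 1.014 mm.

1.01 mm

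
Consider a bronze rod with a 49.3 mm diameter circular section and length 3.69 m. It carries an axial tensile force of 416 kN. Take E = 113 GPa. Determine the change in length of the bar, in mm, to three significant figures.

A = 1909 mm².
δ_mech = NL/(AE) = 416000·3690/(1909·113000) = 7.116 mm.

7.12 mm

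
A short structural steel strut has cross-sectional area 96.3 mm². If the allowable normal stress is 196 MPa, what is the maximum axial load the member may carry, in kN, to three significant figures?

18.9 kN

P_max = σ_allow · A = 196 · 96.3 = 18870 N = 18.87 kN.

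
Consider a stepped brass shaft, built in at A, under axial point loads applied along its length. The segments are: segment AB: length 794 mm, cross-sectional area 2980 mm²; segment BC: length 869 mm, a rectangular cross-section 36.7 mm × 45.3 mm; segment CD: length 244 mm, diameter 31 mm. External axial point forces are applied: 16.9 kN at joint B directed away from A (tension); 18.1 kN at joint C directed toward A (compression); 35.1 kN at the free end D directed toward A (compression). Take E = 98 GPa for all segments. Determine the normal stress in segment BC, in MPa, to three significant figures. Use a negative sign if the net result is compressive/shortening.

-32.0 MPa

Internal axial forces (sectioning from the free end, tension +): N_CD = -35.1 kN, N_BC = -53.2 kN, N_AB = -36.3 kN.
A_BC = 1663 mm².
σ_BC = N_BC/A_BC = -53200/1663 = -32 MPa.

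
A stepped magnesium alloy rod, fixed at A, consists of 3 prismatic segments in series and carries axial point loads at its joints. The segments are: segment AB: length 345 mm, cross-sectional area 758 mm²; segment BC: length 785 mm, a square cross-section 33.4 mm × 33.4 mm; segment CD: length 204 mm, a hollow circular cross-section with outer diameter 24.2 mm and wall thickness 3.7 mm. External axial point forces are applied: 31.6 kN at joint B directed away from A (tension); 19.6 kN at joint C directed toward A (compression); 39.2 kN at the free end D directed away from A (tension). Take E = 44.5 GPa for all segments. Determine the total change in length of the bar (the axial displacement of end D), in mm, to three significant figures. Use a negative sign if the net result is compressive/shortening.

1.59 mm

Internal axial forces (sectioning from the free end, tension +): N_CD = 39.2 kN, N_BC = 19.6 kN, N_AB = 51.2 kN.
A_BC = 1116 mm².
A_CD = 238.3 mm².
δ_AB = 51200·345/(758·44500) = 0.5237 mm
δ_BC = 19600·785/(1116·44500) = 0.3099 mm
δ_CD = 39200·204/(238.3·44500) = 0.7541 mm
δ = Σδ_i = 1.588 mm.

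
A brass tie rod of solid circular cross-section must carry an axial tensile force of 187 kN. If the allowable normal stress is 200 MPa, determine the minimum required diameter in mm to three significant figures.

Required area A ≥ P/σ_allow = 187000/200 = 935 mm².
For a solid circular section, d ≥ √(4A/π) = 34.5 mm.

34.5 mm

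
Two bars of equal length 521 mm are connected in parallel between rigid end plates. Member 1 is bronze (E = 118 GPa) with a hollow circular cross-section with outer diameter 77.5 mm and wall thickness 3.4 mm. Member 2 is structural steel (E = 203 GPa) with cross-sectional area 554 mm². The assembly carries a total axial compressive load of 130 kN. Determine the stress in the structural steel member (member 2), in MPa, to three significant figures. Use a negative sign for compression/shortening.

-128 MPa

A_1 = 791.5 mm².
Equal strain + equilibrium ⇒ each member carries load in proportion to AE: A₁E₁ = 93400000 N, A₂E₂ = 112500000 N, ΣAE = 205900000 N.
σ₂ = P·E₂/ΣAE = -130000·203000/205900000 = -128.2 MPa.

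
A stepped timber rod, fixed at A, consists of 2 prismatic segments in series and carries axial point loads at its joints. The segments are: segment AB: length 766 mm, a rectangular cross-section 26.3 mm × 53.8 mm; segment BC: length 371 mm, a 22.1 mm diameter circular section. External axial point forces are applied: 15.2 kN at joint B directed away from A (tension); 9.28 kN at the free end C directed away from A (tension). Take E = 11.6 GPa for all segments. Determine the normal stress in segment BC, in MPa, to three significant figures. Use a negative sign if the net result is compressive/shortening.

Internal axial forces (sectioning from the free end, tension +): N_BC = 9.28 kN, N_AB = 24.48 kN.
A_BC = 383.6 mm².
σ_BC = N_BC/A_BC = 9280/383.6 = 24.19 MPa.

24.2 MPa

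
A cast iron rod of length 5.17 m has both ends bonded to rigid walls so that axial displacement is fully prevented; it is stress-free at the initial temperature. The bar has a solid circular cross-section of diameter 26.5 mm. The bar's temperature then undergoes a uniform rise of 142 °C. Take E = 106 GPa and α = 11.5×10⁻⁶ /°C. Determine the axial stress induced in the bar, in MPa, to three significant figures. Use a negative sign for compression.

-173 MPa

Free thermal expansion αLΔT = 11.5e-6 · 5170 · 142 = 8.443 mm.
The walls impose strain ε = −(8.443)/5170 = -1.6330e-03; σ = Eε = 106000 · -1.6330e-03 = -173.1 MPa.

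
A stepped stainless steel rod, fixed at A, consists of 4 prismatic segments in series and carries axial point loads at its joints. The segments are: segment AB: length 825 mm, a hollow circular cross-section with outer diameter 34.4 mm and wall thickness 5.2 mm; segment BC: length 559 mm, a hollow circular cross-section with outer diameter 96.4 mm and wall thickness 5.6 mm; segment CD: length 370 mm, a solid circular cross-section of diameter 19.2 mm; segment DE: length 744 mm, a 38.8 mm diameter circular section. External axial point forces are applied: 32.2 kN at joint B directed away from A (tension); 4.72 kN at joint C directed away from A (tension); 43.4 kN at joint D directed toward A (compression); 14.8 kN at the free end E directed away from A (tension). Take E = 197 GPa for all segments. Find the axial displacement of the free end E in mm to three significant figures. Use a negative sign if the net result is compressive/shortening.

-0.108 mm

Internal axial forces (sectioning from the free end, tension +): N_DE = 14.8 kN, N_CD = -28.6 kN, N_BC = -23.88 kN, N_AB = 8.32 kN.
A_AB = 477 mm².
A_BC = 1597 mm².
A_CD = 289.5 mm².
A_DE = 1182 mm².
δ_AB = 8320·825/(477·197000) = 0.07304 mm
δ_BC = -23880·559/(1597·197000) = -0.04242 mm
δ_CD = -28600·370/(289.5·197000) = -0.1855 mm
δ_DE = 14800·744/(1182·197000) = 0.04727 mm
δ = Σδ_i = -0.1076 mm.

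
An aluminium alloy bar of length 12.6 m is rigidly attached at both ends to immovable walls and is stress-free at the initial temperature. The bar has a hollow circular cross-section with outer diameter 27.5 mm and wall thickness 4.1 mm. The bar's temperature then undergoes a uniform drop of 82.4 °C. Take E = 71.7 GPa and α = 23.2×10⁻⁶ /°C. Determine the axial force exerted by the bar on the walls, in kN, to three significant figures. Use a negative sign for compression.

41.3 kN

Free thermal expansion αLΔT = 23.2e-6 · 12600 · -82.4 = -24.09 mm.
The walls impose strain ε = −(-24.09)/12600 = 1.9117e-03; σ = Eε = 71700 · 1.9117e-03 = 137.1 MPa.
Wall reaction R = σ·A = 137.1·301.4 = 41310 N = 41.31 kN.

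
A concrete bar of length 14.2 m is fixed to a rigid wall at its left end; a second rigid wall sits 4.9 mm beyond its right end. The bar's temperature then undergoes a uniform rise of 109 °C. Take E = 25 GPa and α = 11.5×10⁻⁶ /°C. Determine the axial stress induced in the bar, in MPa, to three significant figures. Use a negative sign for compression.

Free thermal expansion αLΔT = 11.5e-6 · 14200 · 109 = 17.8 mm.
The walls engage after the gap closes; constrained expansion = 17.8 − 4.9 = 12.9 mm.
The walls impose strain ε = −(12.9)/14200 = -9.0843e-04; σ = Eε = 25000 · -9.0843e-04 = -22.71 MPa.

-22.7 MPa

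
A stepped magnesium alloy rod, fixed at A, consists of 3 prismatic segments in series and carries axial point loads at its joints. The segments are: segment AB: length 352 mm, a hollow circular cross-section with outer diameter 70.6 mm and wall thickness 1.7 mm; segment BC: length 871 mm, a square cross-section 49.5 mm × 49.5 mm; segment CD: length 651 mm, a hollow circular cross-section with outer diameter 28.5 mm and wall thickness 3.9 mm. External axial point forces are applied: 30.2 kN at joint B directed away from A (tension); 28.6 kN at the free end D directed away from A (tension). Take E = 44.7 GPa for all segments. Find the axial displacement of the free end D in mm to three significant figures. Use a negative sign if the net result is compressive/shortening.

2.87 mm

Internal axial forces (sectioning from the free end, tension +): N_CD = 28.6 kN, N_BC = 28.6 kN, N_AB = 58.8 kN.
A_AB = 368 mm².
A_BC = 2450 mm².
A_CD = 301.4 mm².
δ_AB = 58800·352/(368·44700) = 1.258 mm
δ_BC = 28600·871/(2450·44700) = 0.2274 mm
δ_CD = 28600·651/(301.4·44700) = 1.382 mm
δ = Σδ_i = 2.868 mm.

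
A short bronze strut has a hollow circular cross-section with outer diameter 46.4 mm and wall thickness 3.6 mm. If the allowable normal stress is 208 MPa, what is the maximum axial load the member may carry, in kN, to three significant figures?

A = 484.1 mm².
P_max = σ_allow · A = 208 · 484.1 = 100700 N = 100.7 kN.

101 kN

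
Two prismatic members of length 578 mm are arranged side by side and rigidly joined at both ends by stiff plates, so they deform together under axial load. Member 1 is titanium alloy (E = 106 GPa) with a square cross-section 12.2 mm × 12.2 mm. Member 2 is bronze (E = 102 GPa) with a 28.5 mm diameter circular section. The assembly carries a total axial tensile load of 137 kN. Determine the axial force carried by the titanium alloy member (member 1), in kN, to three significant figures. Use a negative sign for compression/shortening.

26.7 kN

A_1 = 148.8 mm².
A_2 = 637.9 mm².
Equal strain + equilibrium ⇒ each member carries load in proportion to AE: A₁E₁ = 15780000 N, A₂E₂ = 65070000 N, ΣAE = 80850000 N.
F₁ = P·A₁E₁/ΣAE = 137000·15780000/80850000 = 26740 N.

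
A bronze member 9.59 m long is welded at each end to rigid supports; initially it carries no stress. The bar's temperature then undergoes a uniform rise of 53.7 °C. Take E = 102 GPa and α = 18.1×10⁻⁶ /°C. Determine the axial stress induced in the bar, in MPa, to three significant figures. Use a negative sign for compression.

-99.1 MPa

Free thermal expansion αLΔT = 18.1e-6 · 9590 · 53.7 = 9.321 mm.
The walls impose strain ε = −(9.321)/9590 = -9.7197e-04; σ = Eε = 102000 · -9.7197e-04 = -99.14 MPa.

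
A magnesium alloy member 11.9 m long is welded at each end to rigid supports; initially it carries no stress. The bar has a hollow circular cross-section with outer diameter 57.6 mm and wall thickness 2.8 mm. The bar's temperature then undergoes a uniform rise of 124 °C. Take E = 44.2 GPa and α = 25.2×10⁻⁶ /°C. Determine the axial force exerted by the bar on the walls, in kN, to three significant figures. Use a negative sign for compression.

-66.6 kN

Free thermal expansion αLΔT = 25.2e-6 · 11900 · 124 = 37.19 mm.
The walls impose strain ε = −(37.19)/11900 = -3.1248e-03; σ = Eε = 44200 · -3.1248e-03 = -138.1 MPa.
Wall reaction R = σ·A = -138.1·482 = -66580 N = -66.58 kN.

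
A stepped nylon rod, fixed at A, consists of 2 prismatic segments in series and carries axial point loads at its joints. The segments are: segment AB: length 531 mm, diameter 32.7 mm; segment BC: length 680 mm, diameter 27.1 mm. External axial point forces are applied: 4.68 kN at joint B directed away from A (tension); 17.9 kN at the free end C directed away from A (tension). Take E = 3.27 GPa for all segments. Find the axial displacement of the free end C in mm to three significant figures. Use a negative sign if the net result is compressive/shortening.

Internal axial forces (sectioning from the free end, tension +): N_BC = 17.9 kN, N_AB = 22.58 kN.
A_AB = 839.8 mm².
A_BC = 576.8 mm².
δ_AB = 22580·531/(839.8·3270) = 4.366 mm
δ_BC = 17900·680/(576.8·3270) = 6.453 mm
δ = Σδ_i = 10.82 mm.

10.8 mm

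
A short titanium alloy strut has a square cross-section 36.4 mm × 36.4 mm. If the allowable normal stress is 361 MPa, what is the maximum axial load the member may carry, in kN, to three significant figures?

A = 1325 mm².
P_max = σ_allow · A = 361 · 1325 = 478300 N = 478.3 kN.

478 kN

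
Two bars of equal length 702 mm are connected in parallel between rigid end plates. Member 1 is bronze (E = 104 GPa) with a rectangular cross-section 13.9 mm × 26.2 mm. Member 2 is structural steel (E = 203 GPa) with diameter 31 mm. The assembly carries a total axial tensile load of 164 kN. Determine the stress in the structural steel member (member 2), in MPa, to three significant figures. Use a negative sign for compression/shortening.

174 MPa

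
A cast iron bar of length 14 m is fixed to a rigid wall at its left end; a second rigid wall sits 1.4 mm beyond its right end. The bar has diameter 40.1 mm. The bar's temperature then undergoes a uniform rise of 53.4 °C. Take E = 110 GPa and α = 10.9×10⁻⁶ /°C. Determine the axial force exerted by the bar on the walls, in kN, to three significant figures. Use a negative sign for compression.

-67.0 kN

Free thermal expansion αLΔT = 10.9e-6 · 14000 · 53.4 = 8.149 mm.
The walls engage after the gap closes; constrained expansion = 8.149 − 1.4 = 6.749 mm.
The walls impose strain ε = −(6.749)/14000 = -4.8206e-04; σ = Eε = 110000 · -4.8206e-04 = -53.03 MPa.
Wall reaction R = σ·A = -53.03·1263 = -66970 N = -66.97 kN.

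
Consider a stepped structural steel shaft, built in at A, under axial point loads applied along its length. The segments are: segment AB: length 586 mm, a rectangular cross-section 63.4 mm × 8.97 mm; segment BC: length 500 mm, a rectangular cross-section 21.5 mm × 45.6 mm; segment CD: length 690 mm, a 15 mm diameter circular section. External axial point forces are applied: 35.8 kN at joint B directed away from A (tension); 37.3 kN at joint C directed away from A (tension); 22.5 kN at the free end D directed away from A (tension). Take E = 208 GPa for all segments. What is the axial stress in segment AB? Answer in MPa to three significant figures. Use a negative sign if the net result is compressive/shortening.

168 MPa

Internal axial forces (sectioning from the free end, tension +): N_CD = 22.5 kN, N_BC = 59.8 kN, N_AB = 95.6 kN.
A_AB = 568.7 mm².
σ_AB = N_AB/A_AB = 95600/568.7 = 168.1 MPa.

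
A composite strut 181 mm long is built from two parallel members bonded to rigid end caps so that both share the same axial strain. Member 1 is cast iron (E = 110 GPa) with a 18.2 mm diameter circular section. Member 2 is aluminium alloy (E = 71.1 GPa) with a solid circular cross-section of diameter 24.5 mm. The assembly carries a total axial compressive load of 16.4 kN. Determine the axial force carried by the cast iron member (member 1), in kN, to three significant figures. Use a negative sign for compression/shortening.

-7.55 kN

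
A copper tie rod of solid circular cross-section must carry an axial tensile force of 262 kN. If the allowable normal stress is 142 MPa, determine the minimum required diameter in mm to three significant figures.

48.5 mm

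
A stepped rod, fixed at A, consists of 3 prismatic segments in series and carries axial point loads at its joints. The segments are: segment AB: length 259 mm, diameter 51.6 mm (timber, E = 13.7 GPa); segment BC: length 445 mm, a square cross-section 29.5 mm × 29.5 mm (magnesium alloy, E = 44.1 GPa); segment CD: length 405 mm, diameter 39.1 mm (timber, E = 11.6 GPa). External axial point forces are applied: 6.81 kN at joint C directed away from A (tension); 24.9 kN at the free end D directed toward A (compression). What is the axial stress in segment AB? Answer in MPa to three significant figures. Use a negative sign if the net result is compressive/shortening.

Internal axial forces (sectioning from the free end, tension +): N_CD = -24.9 kN, N_BC = -18.09 kN, N_AB = -18.09 kN.
A_AB = 2091 mm².
σ_AB = N_AB/A_AB = -18090/2091 = -8.651 MPa.

-8.65 MPa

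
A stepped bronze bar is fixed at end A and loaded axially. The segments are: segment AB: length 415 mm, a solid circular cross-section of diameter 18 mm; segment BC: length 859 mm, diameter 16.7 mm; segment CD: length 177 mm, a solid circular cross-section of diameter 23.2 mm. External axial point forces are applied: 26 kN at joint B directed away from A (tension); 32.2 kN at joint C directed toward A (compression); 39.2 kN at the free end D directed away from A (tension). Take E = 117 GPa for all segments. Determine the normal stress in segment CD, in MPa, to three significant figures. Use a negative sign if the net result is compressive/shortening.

Internal axial forces (sectioning from the free end, tension +): N_CD = 39.2 kN, N_BC = 7 kN, N_AB = 33 kN.
A_CD = 422.7 mm².
σ_CD = N_CD/A_CD = 39200/422.7 = 92.73 MPa.

92.7 MPa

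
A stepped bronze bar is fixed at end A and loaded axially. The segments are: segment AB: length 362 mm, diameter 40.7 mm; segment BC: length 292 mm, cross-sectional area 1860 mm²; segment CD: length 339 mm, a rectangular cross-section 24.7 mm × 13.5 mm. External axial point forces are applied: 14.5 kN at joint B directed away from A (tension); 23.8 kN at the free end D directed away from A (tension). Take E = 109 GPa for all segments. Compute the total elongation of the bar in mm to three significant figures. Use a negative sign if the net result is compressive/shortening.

Internal axial forces (sectioning from the free end, tension +): N_CD = 23.8 kN, N_BC = 23.8 kN, N_AB = 38.3 kN.
A_AB = 1301 mm².
A_CD = 333.4 mm².
δ_AB = 38300·362/(1301·109000) = 0.09777 mm
δ_BC = 23800·292/(1860·109000) = 0.03428 mm
δ_CD = 23800·339/(333.4·109000) = 0.222 mm
δ = Σδ_i = 0.354 mm.

0.354 mm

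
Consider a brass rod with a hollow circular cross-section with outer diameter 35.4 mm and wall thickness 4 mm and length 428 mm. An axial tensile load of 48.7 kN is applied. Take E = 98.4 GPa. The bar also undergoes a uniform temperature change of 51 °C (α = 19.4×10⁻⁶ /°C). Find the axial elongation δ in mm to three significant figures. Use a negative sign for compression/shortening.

A = 394.6 mm².
δ_mech = NL/(AE) = 48700·428/(394.6·98400) = 0.5368 mm.
δ_thermal = αLΔT = 19.4e-6·428·51 = 0.4235 mm.
δ = δ_mech + δ_thermal = 0.9603 mm.

0.960 mm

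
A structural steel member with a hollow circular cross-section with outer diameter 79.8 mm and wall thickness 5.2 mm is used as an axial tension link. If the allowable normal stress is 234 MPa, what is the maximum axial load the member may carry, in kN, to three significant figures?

285 kN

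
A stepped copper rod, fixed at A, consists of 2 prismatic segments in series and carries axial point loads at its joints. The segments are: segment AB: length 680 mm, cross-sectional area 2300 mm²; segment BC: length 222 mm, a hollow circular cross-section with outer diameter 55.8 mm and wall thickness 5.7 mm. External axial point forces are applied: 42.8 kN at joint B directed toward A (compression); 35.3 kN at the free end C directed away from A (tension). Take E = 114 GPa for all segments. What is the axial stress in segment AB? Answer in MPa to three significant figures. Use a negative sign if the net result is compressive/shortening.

Internal axial forces (sectioning from the free end, tension +): N_BC = 35.3 kN, N_AB = -7.5 kN.
σ_AB = N_AB/A_AB = -7500/2300 = -3.261 MPa.

-3.26 MPa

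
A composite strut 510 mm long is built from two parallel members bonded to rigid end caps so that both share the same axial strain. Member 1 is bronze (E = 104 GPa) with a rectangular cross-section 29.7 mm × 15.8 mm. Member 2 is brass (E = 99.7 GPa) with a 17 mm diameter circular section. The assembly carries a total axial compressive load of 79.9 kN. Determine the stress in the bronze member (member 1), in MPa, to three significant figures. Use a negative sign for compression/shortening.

A_1 = 469.3 mm².
A_2 = 227 mm².
Equal strain + equilibrium ⇒ each member carries load in proportion to AE: A₁E₁ = 48800000 N, A₂E₂ = 22630000 N, ΣAE = 71430000 N.
σ₁ = P·E₁/ΣAE = -79900·104000/71430000 = -116.3 MPa.

-116 MPa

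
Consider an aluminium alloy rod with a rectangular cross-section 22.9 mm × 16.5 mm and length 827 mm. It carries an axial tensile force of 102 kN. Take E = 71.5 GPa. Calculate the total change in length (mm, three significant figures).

3.12 mm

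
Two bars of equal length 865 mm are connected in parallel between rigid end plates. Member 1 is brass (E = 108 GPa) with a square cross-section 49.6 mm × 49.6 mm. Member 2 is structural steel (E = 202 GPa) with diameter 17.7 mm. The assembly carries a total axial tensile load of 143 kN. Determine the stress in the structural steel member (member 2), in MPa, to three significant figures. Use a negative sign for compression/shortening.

91.6 MPa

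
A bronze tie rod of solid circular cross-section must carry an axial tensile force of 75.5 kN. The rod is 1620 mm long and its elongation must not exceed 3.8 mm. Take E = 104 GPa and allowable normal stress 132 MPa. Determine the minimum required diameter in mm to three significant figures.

27.0 mm

Required area A ≥ P/σ_allow = 75500/132 = 572 mm².
For a solid circular section, d ≥ √(4A/π) = 26.99 mm.
Elongation limit: A ≥ PL/(Eδ_allow) = 75500·1620/(104000·3.8) = 309.5 mm² ⇒ d ≥ 19.85 mm.
The stress limit governs.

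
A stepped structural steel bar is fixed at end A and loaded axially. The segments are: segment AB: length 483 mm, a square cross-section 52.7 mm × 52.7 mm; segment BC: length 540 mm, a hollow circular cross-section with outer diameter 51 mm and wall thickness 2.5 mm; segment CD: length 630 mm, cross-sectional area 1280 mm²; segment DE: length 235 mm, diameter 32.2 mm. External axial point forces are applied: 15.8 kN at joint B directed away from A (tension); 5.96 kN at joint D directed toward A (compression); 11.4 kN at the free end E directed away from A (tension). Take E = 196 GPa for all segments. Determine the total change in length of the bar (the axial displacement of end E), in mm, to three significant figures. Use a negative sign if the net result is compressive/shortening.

0.0886 mm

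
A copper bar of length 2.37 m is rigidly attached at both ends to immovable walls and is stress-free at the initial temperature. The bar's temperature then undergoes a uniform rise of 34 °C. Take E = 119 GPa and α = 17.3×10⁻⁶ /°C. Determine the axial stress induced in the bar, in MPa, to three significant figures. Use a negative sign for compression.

-70.0 MPa

Free thermal expansion αLΔT = 17.3e-6 · 2370 · 34 = 1.394 mm.
The walls impose strain ε = −(1.394)/2370 = -5.8820e-04; σ = Eε = 119000 · -5.8820e-04 = -70 MPa.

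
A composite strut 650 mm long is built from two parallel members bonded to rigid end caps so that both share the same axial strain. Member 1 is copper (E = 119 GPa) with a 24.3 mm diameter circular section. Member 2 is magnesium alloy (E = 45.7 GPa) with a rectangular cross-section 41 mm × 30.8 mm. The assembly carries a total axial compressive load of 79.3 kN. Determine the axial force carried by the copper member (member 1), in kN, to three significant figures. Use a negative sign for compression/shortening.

-38.8 kN

A_1 = 463.8 mm².
A_2 = 1263 mm².
Equal strain + equilibrium ⇒ each member carries load in proportion to AE: A₁E₁ = 55190000 N, A₂E₂ = 57710000 N, ΣAE = 112900000 N.
F₁ = P·A₁E₁/ΣAE = -79300·55190000/112900000 = -38760 N.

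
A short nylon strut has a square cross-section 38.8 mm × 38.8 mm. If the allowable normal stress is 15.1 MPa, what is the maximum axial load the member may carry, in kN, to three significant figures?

A = 1505 mm².
P_max = σ_allow · A = 15.1 · 1505 = 22730 N = 22.73 kN.

22.7 kN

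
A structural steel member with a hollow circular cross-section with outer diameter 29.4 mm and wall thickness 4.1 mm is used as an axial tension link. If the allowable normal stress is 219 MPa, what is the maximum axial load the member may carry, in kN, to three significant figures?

71.4 kN

A = 325.9 mm².
P_max = σ_allow · A = 219 · 325.9 = 71370 N = 71.37 kN.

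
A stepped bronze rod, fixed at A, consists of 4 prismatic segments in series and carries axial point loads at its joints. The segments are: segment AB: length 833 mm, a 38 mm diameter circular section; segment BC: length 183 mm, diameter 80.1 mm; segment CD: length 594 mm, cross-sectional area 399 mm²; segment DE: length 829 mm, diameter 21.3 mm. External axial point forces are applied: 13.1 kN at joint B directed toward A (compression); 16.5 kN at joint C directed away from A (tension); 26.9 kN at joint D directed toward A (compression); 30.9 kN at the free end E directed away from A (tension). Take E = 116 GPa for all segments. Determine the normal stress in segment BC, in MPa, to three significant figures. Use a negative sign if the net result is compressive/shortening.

Internal axial forces (sectioning from the free end, tension +): N_DE = 30.9 kN, N_CD = 4 kN, N_BC = 20.5 kN, N_AB = 7.4 kN.
A_BC = 5039 mm².
σ_BC = N_BC/A_BC = 20500/5039 = 4.068 MPa.

4.07 MPa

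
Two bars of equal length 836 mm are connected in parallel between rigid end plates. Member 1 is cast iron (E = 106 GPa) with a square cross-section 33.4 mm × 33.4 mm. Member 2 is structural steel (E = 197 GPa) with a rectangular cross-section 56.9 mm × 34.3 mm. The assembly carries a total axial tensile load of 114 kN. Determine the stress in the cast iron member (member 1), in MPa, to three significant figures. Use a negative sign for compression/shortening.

24.0 MPa

A_1 = 1116 mm².
A_2 = 1952 mm².
Equal strain + equilibrium ⇒ each member carries load in proportion to AE: A₁E₁ = 118200000 N, A₂E₂ = 384500000 N, ΣAE = 502700000 N.
σ₁ = P·E₁/ΣAE = 114000·106000/502700000 = 24.04 MPa.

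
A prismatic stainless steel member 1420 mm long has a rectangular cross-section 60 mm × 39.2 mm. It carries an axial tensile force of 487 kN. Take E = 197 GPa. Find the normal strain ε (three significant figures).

A = 2352 mm².
σ = N/A = 207.1 MPa; ε = σ/E = 207.1/197000 = 1.051e-03.

0.00105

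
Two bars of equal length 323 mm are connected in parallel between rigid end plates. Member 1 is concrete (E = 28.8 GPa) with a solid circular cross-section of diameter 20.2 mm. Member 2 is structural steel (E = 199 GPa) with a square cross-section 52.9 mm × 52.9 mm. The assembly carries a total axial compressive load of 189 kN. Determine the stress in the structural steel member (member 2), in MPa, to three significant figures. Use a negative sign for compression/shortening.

-66.4 MPa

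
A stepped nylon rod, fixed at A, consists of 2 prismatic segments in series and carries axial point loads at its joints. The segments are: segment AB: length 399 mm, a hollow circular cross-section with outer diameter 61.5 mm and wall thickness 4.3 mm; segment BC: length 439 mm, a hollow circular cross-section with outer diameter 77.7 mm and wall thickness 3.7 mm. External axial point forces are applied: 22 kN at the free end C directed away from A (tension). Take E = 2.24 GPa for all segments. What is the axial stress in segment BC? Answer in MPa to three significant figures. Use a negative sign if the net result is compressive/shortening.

Internal axial forces (sectioning from the free end, tension +): N_BC = 22 kN, N_AB = 22 kN.
A_BC = 860.2 mm².
σ_BC = N_BC/A_BC = 22000/860.2 = 25.58 MPa.

25.6 MPa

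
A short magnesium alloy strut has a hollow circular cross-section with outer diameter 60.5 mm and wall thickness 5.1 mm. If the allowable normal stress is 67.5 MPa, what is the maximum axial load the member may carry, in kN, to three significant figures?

A = 887.6 mm².
P_max = σ_allow · A = 67.5 · 887.6 = 59910 N = 59.91 kN.

59.9 kN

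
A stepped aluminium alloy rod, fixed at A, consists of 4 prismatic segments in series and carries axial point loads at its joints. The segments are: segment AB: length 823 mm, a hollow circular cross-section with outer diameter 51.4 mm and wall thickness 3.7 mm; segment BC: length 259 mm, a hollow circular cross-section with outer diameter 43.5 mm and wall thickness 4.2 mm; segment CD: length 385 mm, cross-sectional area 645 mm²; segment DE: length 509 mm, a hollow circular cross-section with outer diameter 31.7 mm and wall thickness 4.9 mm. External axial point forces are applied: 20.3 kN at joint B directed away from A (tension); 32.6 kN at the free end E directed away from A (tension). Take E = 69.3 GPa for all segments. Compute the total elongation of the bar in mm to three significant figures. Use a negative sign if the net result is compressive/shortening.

Internal axial forces (sectioning from the free end, tension +): N_DE = 32.6 kN, N_CD = 32.6 kN, N_BC = 32.6 kN, N_AB = 52.9 kN.
A_AB = 554.5 mm².
A_BC = 518.6 mm².
A_DE = 412.6 mm².
δ_AB = 52900·823/(554.5·69300) = 1.133 mm
δ_BC = 32600·259/(518.6·69300) = 0.235 mm
δ_CD = 32600·385/(645·69300) = 0.2808 mm
δ_DE = 32600·509/(412.6·69300) = 0.5804 mm
δ = Σδ_i = 2.229 mm.

2.23 mm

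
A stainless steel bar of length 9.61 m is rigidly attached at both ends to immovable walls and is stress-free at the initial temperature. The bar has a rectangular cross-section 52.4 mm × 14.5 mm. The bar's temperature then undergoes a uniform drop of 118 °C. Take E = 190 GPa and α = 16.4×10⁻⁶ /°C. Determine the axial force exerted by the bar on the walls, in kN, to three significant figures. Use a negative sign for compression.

279 kN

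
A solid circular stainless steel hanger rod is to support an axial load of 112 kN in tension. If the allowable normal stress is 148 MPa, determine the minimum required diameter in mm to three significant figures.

Required area A ≥ P/σ_allow = 112000/148 = 756.8 mm².
For a solid circular section, d ≥ √(4A/π) = 31.04 mm.

31.0 mm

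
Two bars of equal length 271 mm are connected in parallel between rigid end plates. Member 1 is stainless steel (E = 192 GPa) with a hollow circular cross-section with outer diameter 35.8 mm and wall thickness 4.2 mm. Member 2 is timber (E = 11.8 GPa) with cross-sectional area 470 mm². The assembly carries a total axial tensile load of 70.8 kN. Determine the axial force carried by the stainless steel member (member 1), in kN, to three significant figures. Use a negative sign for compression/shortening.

A_1 = 417 mm².
Equal strain + equilibrium ⇒ each member carries load in proportion to AE: A₁E₁ = 80050000 N, A₂E₂ = 5546000 N, ΣAE = 85600000 N.
F₁ = P·A₁E₁/ΣAE = 70800·80050000/85600000 = 66210 N.

66.2 kN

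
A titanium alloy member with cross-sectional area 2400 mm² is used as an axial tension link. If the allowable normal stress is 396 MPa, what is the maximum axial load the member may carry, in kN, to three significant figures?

P_max = σ_allow · A = 396 · 2400 = 950400 N = 950.4 kN.

950 kN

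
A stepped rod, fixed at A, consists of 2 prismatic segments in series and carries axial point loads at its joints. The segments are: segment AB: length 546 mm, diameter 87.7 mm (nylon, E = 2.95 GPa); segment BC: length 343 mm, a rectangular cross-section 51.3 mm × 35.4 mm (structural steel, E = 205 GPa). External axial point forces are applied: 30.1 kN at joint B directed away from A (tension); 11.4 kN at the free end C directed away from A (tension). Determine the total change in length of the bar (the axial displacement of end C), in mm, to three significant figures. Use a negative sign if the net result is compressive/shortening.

1.28 mm

Internal axial forces (sectioning from the free end, tension +): N_BC = 11.4 kN, N_AB = 41.5 kN.
A_AB = 6041 mm².
A_BC = 1816 mm².
δ_AB = 41500·546/(6041·2950) = 1.272 mm
δ_BC = 11400·343/(1816·205000) = 0.0105 mm
δ = Σδ_i = 1.282 mm.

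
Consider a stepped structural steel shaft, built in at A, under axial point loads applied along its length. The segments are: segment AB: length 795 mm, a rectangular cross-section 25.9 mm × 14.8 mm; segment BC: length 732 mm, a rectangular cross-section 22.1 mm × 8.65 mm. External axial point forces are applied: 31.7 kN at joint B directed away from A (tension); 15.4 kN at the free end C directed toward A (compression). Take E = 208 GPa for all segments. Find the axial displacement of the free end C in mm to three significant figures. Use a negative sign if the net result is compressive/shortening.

Internal axial forces (sectioning from the free end, tension +): N_BC = -15.4 kN, N_AB = 16.3 kN.
A_AB = 383.3 mm².
A_BC = 191.2 mm².
δ_AB = 16300·795/(383.3·208000) = 0.1625 mm
δ_BC = -15400·732/(191.2·208000) = -0.2835 mm
δ = Σδ_i = -0.121 mm.

-0.121 mm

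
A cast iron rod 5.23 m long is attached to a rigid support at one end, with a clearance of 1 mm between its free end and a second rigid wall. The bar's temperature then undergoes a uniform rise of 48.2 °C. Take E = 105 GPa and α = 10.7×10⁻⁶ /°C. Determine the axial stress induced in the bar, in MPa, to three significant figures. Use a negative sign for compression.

-34.1 MPa

Free thermal expansion αLΔT = 10.7e-6 · 5230 · 48.2 = 2.697 mm.
The walls engage after the gap closes; constrained expansion = 2.697 − 1 = 1.697 mm.
The walls impose strain ε = −(1.697)/5230 = -3.2454e-04; σ = Eε = 105000 · -3.2454e-04 = -34.08 MPa.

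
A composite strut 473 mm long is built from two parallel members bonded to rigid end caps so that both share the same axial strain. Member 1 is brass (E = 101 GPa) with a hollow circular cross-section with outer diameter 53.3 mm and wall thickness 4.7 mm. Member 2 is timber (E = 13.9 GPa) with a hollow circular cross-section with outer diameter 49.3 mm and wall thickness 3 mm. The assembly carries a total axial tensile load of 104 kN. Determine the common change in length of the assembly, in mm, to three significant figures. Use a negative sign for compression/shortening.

0.626 mm

A_1 = 717.6 mm².
A_2 = 436.4 mm².
Equal strain + equilibrium ⇒ each member carries load in proportion to AE: A₁E₁ = 72480000 N, A₂E₂ = 6066000 N, ΣAE = 78540000 N.
δ = PL/ΣAE = 104000·473/78540000 = 0.6263 mm.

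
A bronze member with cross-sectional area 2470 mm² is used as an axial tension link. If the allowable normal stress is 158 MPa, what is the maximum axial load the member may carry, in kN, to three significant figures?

P_max = σ_allow · A = 158 · 2470 = 390300 N = 390.3 kN.

390 kN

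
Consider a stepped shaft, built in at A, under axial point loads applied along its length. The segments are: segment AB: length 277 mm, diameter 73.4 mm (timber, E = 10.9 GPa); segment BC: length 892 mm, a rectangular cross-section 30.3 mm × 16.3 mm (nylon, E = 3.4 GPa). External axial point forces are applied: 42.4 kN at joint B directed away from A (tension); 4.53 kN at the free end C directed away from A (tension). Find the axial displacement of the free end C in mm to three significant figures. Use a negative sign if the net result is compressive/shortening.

2.69 mm

Internal axial forces (sectioning from the free end, tension +): N_BC = 4.53 kN, N_AB = 46.93 kN.
A_AB = 4231 mm².
A_BC = 493.9 mm².
δ_AB = 46930·277/(4231·10900) = 0.2819 mm
δ_BC = 4530·892/(493.9·3400) = 2.406 mm
δ = Σδ_i = 2.688 mm.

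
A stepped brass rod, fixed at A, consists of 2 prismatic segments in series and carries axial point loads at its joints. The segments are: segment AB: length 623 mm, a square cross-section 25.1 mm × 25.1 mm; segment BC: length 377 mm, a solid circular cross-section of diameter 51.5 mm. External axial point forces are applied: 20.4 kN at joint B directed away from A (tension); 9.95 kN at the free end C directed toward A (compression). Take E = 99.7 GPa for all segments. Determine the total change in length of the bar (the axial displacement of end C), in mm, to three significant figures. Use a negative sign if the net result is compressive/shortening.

0.0856 mm

Internal axial forces (sectioning from the free end, tension +): N_BC = -9.95 kN, N_AB = 10.45 kN.
A_AB = 630 mm².
A_BC = 2083 mm².
δ_AB = 10450·623/(630·99700) = 0.1036 mm
δ_BC = -9950·377/(2083·99700) = -0.01806 mm
δ = Σδ_i = 0.08559 mm.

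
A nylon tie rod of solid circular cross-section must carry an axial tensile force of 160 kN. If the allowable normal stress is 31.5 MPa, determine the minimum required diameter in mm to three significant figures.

Required area A ≥ P/σ_allow = 160000/31.5 = 5079 mm².
For a solid circular section, d ≥ √(4A/π) = 80.42 mm.

80.4 mm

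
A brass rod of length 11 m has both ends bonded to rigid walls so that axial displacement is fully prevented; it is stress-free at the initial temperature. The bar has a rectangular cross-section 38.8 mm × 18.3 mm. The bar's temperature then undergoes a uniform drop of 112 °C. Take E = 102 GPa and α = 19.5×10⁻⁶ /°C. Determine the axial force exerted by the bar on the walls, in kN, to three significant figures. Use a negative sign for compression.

Free thermal expansion αLΔT = 19.5e-6 · 11000 · -112 = -24.02 mm.
The walls impose strain ε = −(-24.02)/11000 = 2.1840e-03; σ = Eε = 102000 · 2.1840e-03 = 222.8 MPa.
Wall reaction R = σ·A = 222.8·710 = 158200 N = 158.2 kN.

158 kN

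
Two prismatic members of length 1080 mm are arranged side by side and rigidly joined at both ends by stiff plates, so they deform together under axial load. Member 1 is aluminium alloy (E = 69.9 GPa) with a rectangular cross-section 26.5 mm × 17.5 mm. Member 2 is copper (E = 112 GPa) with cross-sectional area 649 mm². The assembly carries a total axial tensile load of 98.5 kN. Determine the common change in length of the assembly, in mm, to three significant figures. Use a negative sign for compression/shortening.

A_1 = 463.8 mm².
Equal strain + equilibrium ⇒ each member carries load in proportion to AE: A₁E₁ = 32420000 N, A₂E₂ = 72690000 N, ΣAE = 105100000 N.
δ = PL/ΣAE = 98500·1080/105100000 = 1.012 mm.

1.01 mm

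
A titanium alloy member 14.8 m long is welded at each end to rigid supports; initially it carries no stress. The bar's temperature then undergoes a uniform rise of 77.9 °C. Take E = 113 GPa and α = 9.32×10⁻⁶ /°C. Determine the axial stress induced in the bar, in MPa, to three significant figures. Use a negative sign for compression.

-82.0 MPa

Free thermal expansion αLΔT = 9.32e-6 · 14800 · 77.9 = 10.75 mm.
The walls impose strain ε = −(10.75)/14800 = -7.2603e-04; σ = Eε = 113000 · -7.2603e-04 = -82.04 MPa.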